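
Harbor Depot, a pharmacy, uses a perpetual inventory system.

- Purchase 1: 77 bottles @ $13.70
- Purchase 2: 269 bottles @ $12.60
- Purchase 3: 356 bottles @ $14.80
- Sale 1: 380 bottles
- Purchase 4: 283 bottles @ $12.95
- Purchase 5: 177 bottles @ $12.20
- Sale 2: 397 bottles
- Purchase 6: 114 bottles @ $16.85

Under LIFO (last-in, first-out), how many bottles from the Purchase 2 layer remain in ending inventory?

Sale 1 (380) [LIFO — newest first]: 356 @ $14.80 + 24 @ $12.60 = $5,571.20
Sale 2 (397) [LIFO — newest first]: 177 @ $12.20 + 220 @ $12.95 = $5,008.40
Total COGS = $5,571.20 + $5,008.40 = $10,579.60
Ending inventory: 77 @ $13.70 + 245 @ $12.60 + 63 @ $12.95 + 114 @ $16.85 = $6,878.65

245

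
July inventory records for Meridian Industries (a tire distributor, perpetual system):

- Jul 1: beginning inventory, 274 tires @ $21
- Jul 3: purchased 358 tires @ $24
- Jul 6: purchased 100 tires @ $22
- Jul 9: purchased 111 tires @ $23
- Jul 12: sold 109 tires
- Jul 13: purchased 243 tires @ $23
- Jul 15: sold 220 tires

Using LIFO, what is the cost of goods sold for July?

Jul 12, 109 sold [LIFO — newest first]: 109 @ $23 = $2,507
Jul 15, 220 sold [LIFO — newest first]: 220 @ $23 = $5,060
Total COGS = $2,507 + $5,060 = $7,567
Ending inventory: 274 @ $21 + 358 @ $24 + 100 @ $22 + 2 @ $23 + 23 @ $23 = $17,121
Check: goods available $24,688 = COGS $7,567 + ending $17,121

COGS = $7,567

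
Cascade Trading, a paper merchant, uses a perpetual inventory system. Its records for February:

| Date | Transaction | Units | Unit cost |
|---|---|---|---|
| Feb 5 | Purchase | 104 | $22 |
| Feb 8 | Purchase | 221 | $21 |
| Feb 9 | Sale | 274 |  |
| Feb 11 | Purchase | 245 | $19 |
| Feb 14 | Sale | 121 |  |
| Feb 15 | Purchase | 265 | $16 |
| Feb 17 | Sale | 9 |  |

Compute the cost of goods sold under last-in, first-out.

COGS = $8,250

Feb 9, 274 sold [LIFO — newest first]: 221 @ $21 + 53 @ $22 = $5,807
Feb 14, 121 sold [LIFO — newest first]: 121 @ $19 = $2,299
Feb 17, 9 sold [LIFO — newest first]: 9 @ $16 = $144
Total COGS = $5,807 + $2,299 + $144 = $8,250
Ending inventory: 51 @ $22 + 124 @ $19 + 256 @ $16 = $7,574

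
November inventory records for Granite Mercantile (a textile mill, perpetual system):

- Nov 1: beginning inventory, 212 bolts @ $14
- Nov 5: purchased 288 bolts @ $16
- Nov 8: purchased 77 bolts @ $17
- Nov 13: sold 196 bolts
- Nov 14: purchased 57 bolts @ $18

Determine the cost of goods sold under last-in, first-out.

Nov 13, 196 sold [LIFO — newest first]: 77 @ $17 + 119 @ $16 = $3,213
Ending inventory: 212 @ $14 + 169 @ $16 + 57 @ $18 = $6,698
Check: goods available $9,911 = COGS $3,213 + ending $6,698

COGS = $3,213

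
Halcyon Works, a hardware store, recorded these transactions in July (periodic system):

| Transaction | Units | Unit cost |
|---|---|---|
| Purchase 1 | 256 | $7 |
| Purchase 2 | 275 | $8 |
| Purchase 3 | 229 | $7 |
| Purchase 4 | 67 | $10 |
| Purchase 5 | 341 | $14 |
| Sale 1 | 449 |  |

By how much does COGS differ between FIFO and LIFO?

FIFO COGS: 256 @ $7 + 193 @ $8 = $3,336
LIFO COGS: 341 @ $14 + 67 @ $10 + 41 @ $7 = $5,731
Difference = |$3,336 − $5,731| = $2,395

$2,395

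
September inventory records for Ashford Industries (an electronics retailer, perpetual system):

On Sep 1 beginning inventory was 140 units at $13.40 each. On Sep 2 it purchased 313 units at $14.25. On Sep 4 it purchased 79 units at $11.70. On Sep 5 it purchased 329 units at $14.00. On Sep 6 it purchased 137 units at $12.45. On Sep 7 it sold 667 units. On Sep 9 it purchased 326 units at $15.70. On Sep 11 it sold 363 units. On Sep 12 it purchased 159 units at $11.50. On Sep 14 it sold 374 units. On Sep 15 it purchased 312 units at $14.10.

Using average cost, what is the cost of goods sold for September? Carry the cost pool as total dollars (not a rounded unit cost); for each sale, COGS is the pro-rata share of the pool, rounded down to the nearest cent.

After Sep 1: 140 on hand, pool $1,876.00 (≈ $13.4000 each)
After Sep 2: 453 on hand, pool $6,336.25 (≈ $13.9873 each)
After Sep 4: 532 on hand, pool $7,260.55 (≈ $13.6477 each)
After Sep 5: 861 on hand, pool $11,866.55 (≈ $13.7823 each)
After Sep 6: 998 on hand, pool $13,572.20 (≈ $13.5994 each)
Sep 7, sell 667: 667/998 × $13,572.20 → $9,070.79
After Sep 9: 657 on hand, pool $9,619.61 (≈ $14.6417 each)
Sep 11, sell 363: 363/657 × $9,619.61 → $5,314.94
After Sep 12: 453 on hand, pool $6,133.17 (≈ $13.5390 each)
Sep 14, sell 374: 374/453 × $6,133.17 → $5,063.58
After Sep 15: 391 on hand, pool $5,468.79 (≈ $13.9867 each)
Total COGS = $9,070.79 + $5,314.94 + $5,063.58 = $19,449.31
Ending inventory (cost pool remaining) = $5,468.79

COGS = $19,449.31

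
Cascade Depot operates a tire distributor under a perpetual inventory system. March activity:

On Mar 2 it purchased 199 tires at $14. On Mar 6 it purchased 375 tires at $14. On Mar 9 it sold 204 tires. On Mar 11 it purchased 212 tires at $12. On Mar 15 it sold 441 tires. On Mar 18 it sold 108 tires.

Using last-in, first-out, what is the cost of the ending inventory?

Mar 9, 204 sold [LIFO — newest first]: 204 @ $14 = $2,856
Mar 15, 441 sold [LIFO — newest first]: 212 @ $12 + 171 @ $14 + 58 @ $14 = $5,750
Mar 18, 108 sold [LIFO — newest first]: 108 @ $14 = $1,512
Total COGS = $2,856 + $5,750 + $1,512 = $10,118
Ending inventory: 33 @ $14 = $462

Ending inventory = $462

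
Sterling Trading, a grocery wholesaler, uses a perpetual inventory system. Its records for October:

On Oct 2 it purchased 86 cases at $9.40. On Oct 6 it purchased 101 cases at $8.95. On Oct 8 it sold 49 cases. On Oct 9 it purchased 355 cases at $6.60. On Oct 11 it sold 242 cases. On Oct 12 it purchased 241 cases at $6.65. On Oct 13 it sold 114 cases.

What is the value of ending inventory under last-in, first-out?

Ending inventory = $2,864.15

Oct 8, 49 sold [LIFO — newest first]: 49 @ $8.95 = $438.55
Oct 11, 242 sold [LIFO — newest first]: 242 @ $6.60 = $1,597.20
Oct 13, 114 sold [LIFO — newest first]: 114 @ $6.65 = $758.10
Total COGS = $438.55 + $1,597.20 + $758.10 = $2,793.85
Ending inventory: 86 @ $9.40 + 52 @ $8.95 + 113 @ $6.60 + 127 @ $6.65 = $2,864.15
Check: goods available $5,658.00 = COGS $2,793.85 + ending $2,864.15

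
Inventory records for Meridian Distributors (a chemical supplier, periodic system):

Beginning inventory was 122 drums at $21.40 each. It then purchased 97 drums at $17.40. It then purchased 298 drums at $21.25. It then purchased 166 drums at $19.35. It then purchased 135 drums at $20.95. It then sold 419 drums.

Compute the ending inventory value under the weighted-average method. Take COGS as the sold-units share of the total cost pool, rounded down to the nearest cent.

Ending inventory = $8,131.92

Sale 1, sell 419: 419/818 × $16,671.45 → $8,539.53
Ending inventory (cost pool remaining) = $8,131.92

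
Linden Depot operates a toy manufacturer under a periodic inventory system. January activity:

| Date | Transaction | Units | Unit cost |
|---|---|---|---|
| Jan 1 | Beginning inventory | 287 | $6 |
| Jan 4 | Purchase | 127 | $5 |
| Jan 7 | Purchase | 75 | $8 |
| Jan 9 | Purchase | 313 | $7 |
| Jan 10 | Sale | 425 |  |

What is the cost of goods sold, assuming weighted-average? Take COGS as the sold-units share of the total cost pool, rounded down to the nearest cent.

COGS = $2,728.05

Jan 10, sell 425: 425/802 × $5,148.00 → $2,728.05
Ending inventory (cost pool remaining) = $2,419.95
Check: goods available $5,148.00 = COGS $2,728.05 + ending $2,419.95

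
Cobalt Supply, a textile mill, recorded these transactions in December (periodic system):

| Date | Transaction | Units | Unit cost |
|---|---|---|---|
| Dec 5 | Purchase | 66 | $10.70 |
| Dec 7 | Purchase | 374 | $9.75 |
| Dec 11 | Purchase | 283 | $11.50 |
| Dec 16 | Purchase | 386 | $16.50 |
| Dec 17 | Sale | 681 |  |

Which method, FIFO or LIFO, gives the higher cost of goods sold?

FIFO COGS: 66 @ $10.70 + 374 @ $9.75 + 241 @ $11.50 = $7,124.20
LIFO COGS: 386 @ $16.50 + 283 @ $11.50 + 12 @ $9.75 = $9,740.50

LIFO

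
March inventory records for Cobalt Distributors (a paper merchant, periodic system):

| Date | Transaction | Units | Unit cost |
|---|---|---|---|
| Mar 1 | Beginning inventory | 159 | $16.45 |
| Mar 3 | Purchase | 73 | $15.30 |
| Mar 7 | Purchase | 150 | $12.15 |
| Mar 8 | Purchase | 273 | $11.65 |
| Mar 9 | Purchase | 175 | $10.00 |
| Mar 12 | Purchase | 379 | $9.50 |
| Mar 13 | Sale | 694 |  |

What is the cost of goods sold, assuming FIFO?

COGS = $9,125.40

Mar 13, 694 sold [FIFO — oldest first]: 159 @ $16.45 + 73 @ $15.30 + 150 @ $12.15 + 273 @ $11.65 + 39 @ $10.00 = $9,125.40
Ending inventory: 136 @ $10.00 + 379 @ $9.50 = $4,960.50
Check: goods available $14,085.90 = COGS $9,125.40 + ending $4,960.50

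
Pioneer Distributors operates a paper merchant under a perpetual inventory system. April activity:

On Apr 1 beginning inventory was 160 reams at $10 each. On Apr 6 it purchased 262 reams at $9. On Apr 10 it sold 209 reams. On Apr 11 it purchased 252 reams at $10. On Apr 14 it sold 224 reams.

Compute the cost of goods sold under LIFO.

Apr 10, 209 sold [LIFO — newest first]: 209 @ $9 = $1,881
Apr 14, 224 sold [LIFO — newest first]: 224 @ $10 = $2,240
Total COGS = $1,881 + $2,240 = $4,121
Ending inventory: 160 @ $10 + 53 @ $9 + 28 @ $10 = $2,357

COGS = $4,121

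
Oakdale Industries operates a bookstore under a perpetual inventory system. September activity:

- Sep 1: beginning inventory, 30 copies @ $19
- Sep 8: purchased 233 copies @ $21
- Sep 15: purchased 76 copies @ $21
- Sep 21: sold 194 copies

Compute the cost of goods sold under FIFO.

Sep 21, 194 sold [FIFO — oldest first]: 30 @ $19 + 164 @ $21 = $4,014
Ending inventory: 69 @ $21 + 76 @ $21 = $3,045

COGS = $4,014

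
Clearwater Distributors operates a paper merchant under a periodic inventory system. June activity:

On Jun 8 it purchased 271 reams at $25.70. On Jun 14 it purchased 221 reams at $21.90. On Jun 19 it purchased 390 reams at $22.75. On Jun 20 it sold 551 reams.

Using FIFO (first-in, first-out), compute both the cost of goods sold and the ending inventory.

Jun 20, 551 sold [FIFO — oldest first]: 271 @ $25.70 + 221 @ $21.90 + 59 @ $22.75 = $13,146.85
Ending inventory: 331 @ $22.75 = $7,530.25

COGS = $13,146.85; ending inventory = $7,530.25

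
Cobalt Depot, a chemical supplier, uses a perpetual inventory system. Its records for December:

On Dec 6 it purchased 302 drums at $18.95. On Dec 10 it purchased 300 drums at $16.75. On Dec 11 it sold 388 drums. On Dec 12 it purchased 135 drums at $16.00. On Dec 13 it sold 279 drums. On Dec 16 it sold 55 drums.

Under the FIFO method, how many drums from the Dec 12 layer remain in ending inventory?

15

Dec 11, 388 sold [FIFO — oldest first]: 302 @ $18.95 + 86 @ $16.75 = $7,163.40
Dec 13, 279 sold [FIFO — oldest first]: 214 @ $16.75 + 65 @ $16.00 = $4,624.50
Dec 16, 55 sold [FIFO — oldest first]: 55 @ $16.00 = $880.00
Total COGS = $7,163.40 + $4,624.50 + $880.00 = $12,667.90
Ending inventory: 15 @ $16.00 = $240.00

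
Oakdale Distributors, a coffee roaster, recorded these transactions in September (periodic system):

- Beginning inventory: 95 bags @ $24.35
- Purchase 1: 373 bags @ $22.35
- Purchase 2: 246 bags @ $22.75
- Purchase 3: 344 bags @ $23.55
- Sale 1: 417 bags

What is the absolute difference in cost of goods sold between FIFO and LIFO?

FIFO COGS: 95 @ $24.35 + 322 @ $22.35 = $9,509.95
LIFO COGS: 344 @ $23.55 + 73 @ $22.75 = $9,761.95
Difference = |$9,509.95 − $9,761.95| = $252.00

$252.00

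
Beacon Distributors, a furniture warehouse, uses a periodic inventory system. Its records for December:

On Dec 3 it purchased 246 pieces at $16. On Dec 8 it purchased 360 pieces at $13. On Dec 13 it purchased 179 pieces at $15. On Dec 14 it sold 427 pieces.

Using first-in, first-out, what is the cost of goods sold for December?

COGS = $6,289

Dec 14, 427 sold [FIFO — oldest first]: 246 @ $16 + 181 @ $13 = $6,289
Ending inventory: 179 @ $13 + 179 @ $15 = $5,012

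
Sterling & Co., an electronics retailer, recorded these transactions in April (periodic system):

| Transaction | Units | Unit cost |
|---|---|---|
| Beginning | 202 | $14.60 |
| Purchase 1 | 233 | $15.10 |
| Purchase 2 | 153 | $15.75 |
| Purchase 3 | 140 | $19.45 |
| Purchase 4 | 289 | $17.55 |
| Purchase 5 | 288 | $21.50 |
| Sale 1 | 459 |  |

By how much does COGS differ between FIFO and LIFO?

FIFO COGS: 202 @ $14.60 + 233 @ $15.10 + 24 @ $15.75 = $6,845.50
LIFO COGS: 288 @ $21.50 + 171 @ $17.55 = $9,193.05
Difference = |$6,845.50 − $9,193.05| = $2,347.55

$2,347.55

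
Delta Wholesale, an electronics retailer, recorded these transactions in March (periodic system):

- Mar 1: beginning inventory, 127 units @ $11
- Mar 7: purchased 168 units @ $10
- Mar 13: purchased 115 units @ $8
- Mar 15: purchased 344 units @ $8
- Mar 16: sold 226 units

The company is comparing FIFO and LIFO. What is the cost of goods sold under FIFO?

FIFO COGS: 127 @ $11 + 99 @ $10 = $2,387
LIFO COGS: 226 @ $8 = $1,808

COGS = $2,387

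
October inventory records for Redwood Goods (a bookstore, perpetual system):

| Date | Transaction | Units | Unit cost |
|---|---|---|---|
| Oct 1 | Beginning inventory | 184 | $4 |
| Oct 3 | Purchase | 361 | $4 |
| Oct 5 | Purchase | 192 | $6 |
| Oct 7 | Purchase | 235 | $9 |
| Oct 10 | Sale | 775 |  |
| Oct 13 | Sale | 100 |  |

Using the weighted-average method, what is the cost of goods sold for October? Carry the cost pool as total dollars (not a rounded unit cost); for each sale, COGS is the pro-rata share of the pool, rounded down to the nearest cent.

After Oct 1: 184 on hand, pool $736.00 (≈ $4.0000 each)
After Oct 3: 545 on hand, pool $2,180.00 (≈ $4.0000 each)
After Oct 5: 737 on hand, pool $3,332.00 (≈ $4.5210 each)
After Oct 7: 972 on hand, pool $5,447.00 (≈ $5.6039 each)
Oct 10, sell 775: 775/972 × $5,447.00 → $4,343.02
Oct 13, sell 100: 100/197 × $1,103.98 → $560.39
Total COGS = $4,343.02 + $560.39 = $4,903.41
Ending inventory (cost pool remaining) = $543.59

COGS = $4,903.41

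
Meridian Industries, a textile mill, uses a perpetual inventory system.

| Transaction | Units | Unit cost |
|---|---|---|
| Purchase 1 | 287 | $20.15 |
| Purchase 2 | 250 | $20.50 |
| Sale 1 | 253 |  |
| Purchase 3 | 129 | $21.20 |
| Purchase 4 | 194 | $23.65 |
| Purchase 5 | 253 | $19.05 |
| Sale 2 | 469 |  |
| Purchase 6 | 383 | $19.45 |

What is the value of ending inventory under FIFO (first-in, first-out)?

Sale 1 (253) [FIFO — oldest first]: 253 @ $20.15 = $5,097.95
Sale 2 (469) [FIFO — oldest first]: 34 @ $20.15 + 250 @ $20.50 + 129 @ $21.20 + 56 @ $23.65 = $9,869.30
Total COGS = $5,097.95 + $9,869.30 = $14,967.25
Ending inventory: 138 @ $23.65 + 253 @ $19.05 + 383 @ $19.45 = $15,532.70

Ending inventory = $15,532.70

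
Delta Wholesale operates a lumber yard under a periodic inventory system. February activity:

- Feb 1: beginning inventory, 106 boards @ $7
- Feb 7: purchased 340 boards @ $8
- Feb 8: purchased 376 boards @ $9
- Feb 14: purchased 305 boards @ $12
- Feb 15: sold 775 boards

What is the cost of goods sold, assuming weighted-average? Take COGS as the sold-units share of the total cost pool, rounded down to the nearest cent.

Feb 15, sell 775: 775/1127 × $10,506.00 → $7,224.62
Ending inventory (cost pool remaining) = $3,281.38

COGS = $7,224.62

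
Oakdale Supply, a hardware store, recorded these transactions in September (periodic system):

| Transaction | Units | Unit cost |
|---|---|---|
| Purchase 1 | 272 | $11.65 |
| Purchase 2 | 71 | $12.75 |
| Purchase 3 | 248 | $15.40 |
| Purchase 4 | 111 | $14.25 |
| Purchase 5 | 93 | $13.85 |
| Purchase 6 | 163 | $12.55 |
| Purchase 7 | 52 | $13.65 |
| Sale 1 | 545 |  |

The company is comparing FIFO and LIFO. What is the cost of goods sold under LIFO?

COGS = $7,565.65

FIFO COGS: 272 @ $11.65 + 71 @ $12.75 + 202 @ $15.40 = $7,184.85
LIFO COGS: 52 @ $13.65 + 163 @ $12.55 + 93 @ $13.85 + 111 @ $14.25 + 126 @ $15.40 = $7,565.65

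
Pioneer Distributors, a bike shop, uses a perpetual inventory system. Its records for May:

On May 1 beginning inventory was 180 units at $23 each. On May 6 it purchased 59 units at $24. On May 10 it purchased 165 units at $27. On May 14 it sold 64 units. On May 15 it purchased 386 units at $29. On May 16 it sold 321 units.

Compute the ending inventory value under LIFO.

May 14, 64 sold [LIFO — newest first]: 64 @ $27 = $1,728
May 16, 321 sold [LIFO — newest first]: 321 @ $29 = $9,309
Total COGS = $1,728 + $9,309 = $11,037
Ending inventory: 180 @ $23 + 59 @ $24 + 101 @ $27 + 65 @ $29 = $10,168

Ending inventory = $10,168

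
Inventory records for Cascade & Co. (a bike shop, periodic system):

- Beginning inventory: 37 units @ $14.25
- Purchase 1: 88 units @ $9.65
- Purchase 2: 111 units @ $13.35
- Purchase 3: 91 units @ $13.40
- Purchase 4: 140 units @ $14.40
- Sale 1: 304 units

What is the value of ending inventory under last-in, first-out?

Ending inventory = $1,883.75

Sale 1 (304) [LIFO — newest first]: 140 @ $14.40 + 91 @ $13.40 + 73 @ $13.35 = $4,209.95
Ending inventory: 37 @ $14.25 + 88 @ $9.65 + 38 @ $13.35 = $1,883.75
Check: goods available $6,093.70 = COGS $4,209.95 + ending $1,883.75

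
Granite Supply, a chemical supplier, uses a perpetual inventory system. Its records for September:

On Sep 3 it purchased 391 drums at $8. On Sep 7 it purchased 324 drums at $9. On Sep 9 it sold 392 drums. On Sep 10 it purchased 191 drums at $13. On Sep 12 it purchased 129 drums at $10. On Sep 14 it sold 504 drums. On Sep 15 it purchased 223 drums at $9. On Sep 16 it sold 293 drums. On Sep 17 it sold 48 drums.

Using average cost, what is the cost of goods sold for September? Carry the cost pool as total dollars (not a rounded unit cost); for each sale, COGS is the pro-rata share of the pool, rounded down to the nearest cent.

After Sep 3: 391 on hand, pool $3,128.00 (≈ $8.0000 each)
After Sep 7: 715 on hand, pool $6,044.00 (≈ $8.4531 each)
Sep 9, sell 392: 392/715 × $6,044.00 → $3,313.63
After Sep 10: 514 on hand, pool $5,213.37 (≈ $10.1427 each)
After Sep 12: 643 on hand, pool $6,503.37 (≈ $10.1141 each)
Sep 14, sell 504: 504/643 × $6,503.37 → $5,097.50
After Sep 15: 362 on hand, pool $3,412.87 (≈ $9.4278 each)
Sep 16, sell 293: 293/362 × $3,412.87 → $2,762.35
Sep 17, sell 48: 48/69 × $650.52 → $452.53
Total COGS = $3,313.63 + $5,097.50 + $2,762.35 + $452.53 = $11,626.01
Ending inventory (cost pool remaining) = $197.99

COGS = $11,626.01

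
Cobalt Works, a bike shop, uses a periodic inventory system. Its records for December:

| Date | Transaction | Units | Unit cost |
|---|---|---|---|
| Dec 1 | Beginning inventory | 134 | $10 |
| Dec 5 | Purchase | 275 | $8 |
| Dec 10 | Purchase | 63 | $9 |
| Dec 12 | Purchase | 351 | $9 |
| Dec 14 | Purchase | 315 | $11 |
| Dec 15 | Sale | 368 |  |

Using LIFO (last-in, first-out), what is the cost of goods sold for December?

Dec 15, 368 sold [LIFO — newest first]: 315 @ $11 + 53 @ $9 = $3,942
Ending inventory: 134 @ $10 + 275 @ $8 + 63 @ $9 + 298 @ $9 = $6,789

COGS = $3,942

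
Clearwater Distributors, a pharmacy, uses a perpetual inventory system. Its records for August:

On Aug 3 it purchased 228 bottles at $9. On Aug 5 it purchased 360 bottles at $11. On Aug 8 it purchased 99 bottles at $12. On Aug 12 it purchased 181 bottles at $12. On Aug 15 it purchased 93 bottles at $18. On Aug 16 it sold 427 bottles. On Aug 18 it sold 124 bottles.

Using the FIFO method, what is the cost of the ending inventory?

Aug 16, 427 sold [FIFO — oldest first]: 228 @ $9 + 199 @ $11 = $4,241
Aug 18, 124 sold [FIFO — oldest first]: 124 @ $11 = $1,364
Total COGS = $4,241 + $1,364 = $5,605
Ending inventory: 37 @ $11 + 99 @ $12 + 181 @ $12 + 93 @ $18 = $5,441
Check: goods available $11,046 = COGS $5,605 + ending $5,441

Ending inventory = $5,441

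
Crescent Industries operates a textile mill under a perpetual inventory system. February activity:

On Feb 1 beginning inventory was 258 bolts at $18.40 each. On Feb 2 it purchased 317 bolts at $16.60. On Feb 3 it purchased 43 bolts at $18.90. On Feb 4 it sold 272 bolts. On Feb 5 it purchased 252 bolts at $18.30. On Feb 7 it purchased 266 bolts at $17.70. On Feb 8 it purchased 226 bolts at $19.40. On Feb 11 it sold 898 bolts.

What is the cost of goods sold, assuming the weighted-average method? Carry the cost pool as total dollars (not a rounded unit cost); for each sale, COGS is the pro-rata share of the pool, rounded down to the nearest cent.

After Feb 1: 258 on hand, pool $4,747.20 (≈ $18.4000 each)
After Feb 2: 575 on hand, pool $10,009.40 (≈ $17.4077 each)
After Feb 3: 618 on hand, pool $10,822.10 (≈ $17.5115 each)
Feb 4, sell 272: 272/618 × $10,822.10 → $4,763.12
After Feb 5: 598 on hand, pool $10,670.58 (≈ $17.8438 each)
After Feb 7: 864 on hand, pool $15,378.78 (≈ $17.7995 each)
After Feb 8: 1090 on hand, pool $19,763.18 (≈ $18.1314 each)
Feb 11, sell 898: 898/1090 × $19,763.18 → $16,281.95
Total COGS = $4,763.12 + $16,281.95 = $21,045.07
Ending inventory (cost pool remaining) = $3,481.23

COGS = $21,045.07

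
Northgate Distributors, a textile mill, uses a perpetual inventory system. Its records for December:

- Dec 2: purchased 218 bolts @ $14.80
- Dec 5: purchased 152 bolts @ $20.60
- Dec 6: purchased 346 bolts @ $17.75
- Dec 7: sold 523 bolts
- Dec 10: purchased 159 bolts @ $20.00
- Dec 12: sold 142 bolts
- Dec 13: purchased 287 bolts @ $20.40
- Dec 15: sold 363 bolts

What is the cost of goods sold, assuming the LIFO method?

COGS = $19,550.70

Dec 7, 523 sold [LIFO — newest first]: 346 @ $17.75 + 152 @ $20.60 + 25 @ $14.80 = $9,642.70
Dec 12, 142 sold [LIFO — newest first]: 142 @ $20.00 = $2,840.00
Dec 15, 363 sold [LIFO — newest first]: 287 @ $20.40 + 17 @ $20.00 + 59 @ $14.80 = $7,068.00
Total COGS = $9,642.70 + $2,840.00 + $7,068.00 = $19,550.70
Ending inventory: 134 @ $14.80 = $1,983.20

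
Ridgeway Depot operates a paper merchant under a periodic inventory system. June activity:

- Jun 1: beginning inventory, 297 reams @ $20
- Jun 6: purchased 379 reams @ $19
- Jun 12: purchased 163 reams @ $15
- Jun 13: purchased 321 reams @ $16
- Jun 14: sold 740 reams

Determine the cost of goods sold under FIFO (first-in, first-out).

COGS = $14,101

Jun 14, 740 sold [FIFO — oldest first]: 297 @ $20 + 379 @ $19 + 64 @ $15 = $14,101
Ending inventory: 99 @ $15 + 321 @ $16 = $6,621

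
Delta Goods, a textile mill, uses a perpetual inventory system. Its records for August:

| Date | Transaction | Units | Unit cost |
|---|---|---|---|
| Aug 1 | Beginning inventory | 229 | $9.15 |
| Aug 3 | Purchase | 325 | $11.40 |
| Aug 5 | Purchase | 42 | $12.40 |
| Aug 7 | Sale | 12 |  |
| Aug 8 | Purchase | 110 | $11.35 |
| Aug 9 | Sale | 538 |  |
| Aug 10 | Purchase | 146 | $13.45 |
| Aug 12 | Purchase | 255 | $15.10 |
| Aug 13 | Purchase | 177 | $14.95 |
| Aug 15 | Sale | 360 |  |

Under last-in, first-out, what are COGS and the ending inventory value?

COGS = $11,551.70; ending inventory = $4,478.30

Aug 7, 12 sold [LIFO — newest first]: 12 @ $12.40 = $148.80
Aug 9, 538 sold [LIFO — newest first]: 110 @ $11.35 + 30 @ $12.40 + 325 @ $11.40 + 73 @ $9.15 = $5,993.45
Aug 15, 360 sold [LIFO — newest first]: 177 @ $14.95 + 183 @ $15.10 = $5,409.45
Total COGS = $148.80 + $5,993.45 + $5,409.45 = $11,551.70
Ending inventory: 156 @ $9.15 + 146 @ $13.45 + 72 @ $15.10 = $4,478.30
Check: goods available $16,030.00 = COGS $11,551.70 + ending $4,478.30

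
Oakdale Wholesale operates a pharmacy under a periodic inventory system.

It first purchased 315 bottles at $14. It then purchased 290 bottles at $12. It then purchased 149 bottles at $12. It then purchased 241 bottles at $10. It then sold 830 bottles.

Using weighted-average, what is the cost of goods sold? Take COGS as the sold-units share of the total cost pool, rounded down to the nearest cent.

Sale 1, sell 830: 830/995 × $12,088.00 → $10,083.45
Ending inventory (cost pool remaining) = $2,004.55
Check: goods available $12,088.00 = COGS $10,083.45 + ending $2,004.55

COGS = $10,083.45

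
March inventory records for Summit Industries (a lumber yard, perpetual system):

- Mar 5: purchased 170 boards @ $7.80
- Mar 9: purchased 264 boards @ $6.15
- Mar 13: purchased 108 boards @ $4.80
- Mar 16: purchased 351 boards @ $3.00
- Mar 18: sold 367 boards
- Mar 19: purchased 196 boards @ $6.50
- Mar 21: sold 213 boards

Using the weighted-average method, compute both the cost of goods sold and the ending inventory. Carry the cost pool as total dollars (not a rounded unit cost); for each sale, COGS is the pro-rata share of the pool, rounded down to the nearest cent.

COGS = $3,019.47; ending inventory = $2,775.53

After Mar 5: 170 on hand, pool $1,326.00 (≈ $7.8000 each)
After Mar 9: 434 on hand, pool $2,949.60 (≈ $6.7963 each)
After Mar 13: 542 on hand, pool $3,468.00 (≈ $6.3985 each)
After Mar 16: 893 on hand, pool $4,521.00 (≈ $5.0627 each)
Mar 18, sell 367: 367/893 × $4,521.00 → $1,858.01
After Mar 19: 722 on hand, pool $3,936.99 (≈ $5.4529 each)
Mar 21, sell 213: 213/722 × $3,936.99 → $1,161.46
Total COGS = $1,858.01 + $1,161.46 = $3,019.47
Ending inventory (cost pool remaining) = $2,775.53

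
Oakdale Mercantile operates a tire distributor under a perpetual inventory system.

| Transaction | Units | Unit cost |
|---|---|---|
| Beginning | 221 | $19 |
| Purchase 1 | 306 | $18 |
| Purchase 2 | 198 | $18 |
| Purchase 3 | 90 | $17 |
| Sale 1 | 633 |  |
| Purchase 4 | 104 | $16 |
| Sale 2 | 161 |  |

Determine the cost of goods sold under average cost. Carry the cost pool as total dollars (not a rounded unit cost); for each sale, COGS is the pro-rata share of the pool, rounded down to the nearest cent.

COGS = $14,293.12

After Beginning: 221 on hand, pool $4,199.00 (≈ $19.0000 each)
After Purchase 1: 527 on hand, pool $9,707.00 (≈ $18.4194 each)
After Purchase 2: 725 on hand, pool $13,271.00 (≈ $18.3048 each)
After Purchase 3: 815 on hand, pool $14,801.00 (≈ $18.1607 each)
Sale 1, sell 633: 633/815 × $14,801.00 → $11,495.74
After Purchase 4: 286 on hand, pool $4,969.26 (≈ $17.3750 each)
Sale 2, sell 161: 161/286 × $4,969.26 → $2,797.38
Total COGS = $11,495.74 + $2,797.38 = $14,293.12
Ending inventory (cost pool remaining) = $2,171.88
Check: goods available $16,465.00 = COGS $14,293.12 + ending $2,171.88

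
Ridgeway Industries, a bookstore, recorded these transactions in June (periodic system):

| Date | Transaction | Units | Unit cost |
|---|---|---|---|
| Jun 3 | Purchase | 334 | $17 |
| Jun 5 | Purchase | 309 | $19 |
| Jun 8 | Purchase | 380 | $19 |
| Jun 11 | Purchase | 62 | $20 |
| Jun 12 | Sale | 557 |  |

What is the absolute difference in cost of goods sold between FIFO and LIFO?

$730

FIFO COGS: 334 @ $17 + 223 @ $19 = $9,915
LIFO COGS: 62 @ $20 + 380 @ $19 + 115 @ $19 = $10,645
Difference = |$9,915 − $10,645| = $730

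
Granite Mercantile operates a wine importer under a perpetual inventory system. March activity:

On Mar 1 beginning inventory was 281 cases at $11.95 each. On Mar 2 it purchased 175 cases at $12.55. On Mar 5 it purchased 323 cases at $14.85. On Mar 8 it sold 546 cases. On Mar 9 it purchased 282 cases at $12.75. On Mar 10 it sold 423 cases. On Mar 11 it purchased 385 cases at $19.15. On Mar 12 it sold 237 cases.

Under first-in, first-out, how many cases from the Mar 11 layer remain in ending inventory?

Mar 8, 546 sold [FIFO — oldest first]: 281 @ $11.95 + 175 @ $12.55 + 90 @ $14.85 = $6,890.70
Mar 10, 423 sold [FIFO — oldest first]: 233 @ $14.85 + 190 @ $12.75 = $5,882.55
Mar 12, 237 sold [FIFO — oldest first]: 92 @ $12.75 + 145 @ $19.15 = $3,949.75
Total COGS = $6,890.70 + $5,882.55 + $3,949.75 = $16,723.00
Ending inventory: 240 @ $19.15 = $4,596.00
Check: goods available $21,319.00 = COGS $16,723.00 + ending $4,596.00

240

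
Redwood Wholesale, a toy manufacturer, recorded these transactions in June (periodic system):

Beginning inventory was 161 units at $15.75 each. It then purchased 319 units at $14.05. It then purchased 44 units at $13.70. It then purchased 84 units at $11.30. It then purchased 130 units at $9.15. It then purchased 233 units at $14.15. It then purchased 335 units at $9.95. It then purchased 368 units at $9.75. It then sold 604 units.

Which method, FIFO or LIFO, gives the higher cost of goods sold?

FIFO COGS: 161 @ $15.75 + 319 @ $14.05 + 44 @ $13.70 + 80 @ $11.30 = $8,524.50
LIFO COGS: 368 @ $9.75 + 236 @ $9.95 = $5,936.20

FIFO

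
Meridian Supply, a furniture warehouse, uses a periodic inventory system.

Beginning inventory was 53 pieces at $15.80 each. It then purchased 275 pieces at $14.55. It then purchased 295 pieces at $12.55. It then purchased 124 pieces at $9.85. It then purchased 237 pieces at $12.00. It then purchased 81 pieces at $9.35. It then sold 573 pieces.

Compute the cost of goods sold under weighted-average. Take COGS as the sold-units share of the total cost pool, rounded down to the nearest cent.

COGS = $7,190.02

Sale 1, sell 573: 573/1065 × $13,363.65 → $7,190.02
Ending inventory (cost pool remaining) = $6,173.63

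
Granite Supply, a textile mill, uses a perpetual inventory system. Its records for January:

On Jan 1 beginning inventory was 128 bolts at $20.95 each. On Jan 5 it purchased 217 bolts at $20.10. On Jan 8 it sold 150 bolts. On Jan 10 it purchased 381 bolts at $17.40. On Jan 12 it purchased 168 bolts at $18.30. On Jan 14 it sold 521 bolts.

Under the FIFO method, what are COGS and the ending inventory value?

COGS = $12,715.70; ending inventory = $4,031.40

Jan 8, 150 sold [FIFO — oldest first]: 128 @ $20.95 + 22 @ $20.10 = $3,123.80
Jan 14, 521 sold [FIFO — oldest first]: 195 @ $20.10 + 326 @ $17.40 = $9,591.90
Total COGS = $3,123.80 + $9,591.90 = $12,715.70
Ending inventory: 55 @ $17.40 + 168 @ $18.30 = $4,031.40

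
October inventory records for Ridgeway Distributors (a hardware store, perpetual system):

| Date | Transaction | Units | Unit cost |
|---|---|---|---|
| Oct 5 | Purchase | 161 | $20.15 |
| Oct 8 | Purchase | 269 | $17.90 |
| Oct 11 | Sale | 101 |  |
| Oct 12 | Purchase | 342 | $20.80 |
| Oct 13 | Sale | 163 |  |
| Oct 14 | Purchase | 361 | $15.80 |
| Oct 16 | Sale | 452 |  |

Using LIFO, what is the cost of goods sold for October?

COGS = $12,794.90

Oct 11, 101 sold [LIFO — newest first]: 101 @ $17.90 = $1,807.90
Oct 13, 163 sold [LIFO — newest first]: 163 @ $20.80 = $3,390.40
Oct 16, 452 sold [LIFO — newest first]: 361 @ $15.80 + 91 @ $20.80 = $7,596.60
Total COGS = $1,807.90 + $3,390.40 + $7,596.60 = $12,794.90
Ending inventory: 161 @ $20.15 + 168 @ $17.90 + 88 @ $20.80 = $8,081.75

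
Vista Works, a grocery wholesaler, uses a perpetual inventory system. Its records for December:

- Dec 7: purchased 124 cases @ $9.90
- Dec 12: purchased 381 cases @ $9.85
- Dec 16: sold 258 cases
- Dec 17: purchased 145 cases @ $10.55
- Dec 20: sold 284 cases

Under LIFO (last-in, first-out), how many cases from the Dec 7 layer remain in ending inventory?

Dec 16, 258 sold [LIFO — newest first]: 258 @ $9.85 = $2,541.30
Dec 20, 284 sold [LIFO — newest first]: 145 @ $10.55 + 123 @ $9.85 + 16 @ $9.90 = $2,899.70
Total COGS = $2,541.30 + $2,899.70 = $5,441.00
Ending inventory: 108 @ $9.90 = $1,069.20

108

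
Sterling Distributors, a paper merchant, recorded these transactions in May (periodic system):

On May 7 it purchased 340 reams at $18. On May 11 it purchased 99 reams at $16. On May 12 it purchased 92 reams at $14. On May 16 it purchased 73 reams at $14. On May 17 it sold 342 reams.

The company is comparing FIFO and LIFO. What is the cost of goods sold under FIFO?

FIFO COGS: 340 @ $18 + 2 @ $16 = $6,152
LIFO COGS: 73 @ $14 + 92 @ $14 + 99 @ $16 + 78 @ $18 = $5,298

COGS = $6,152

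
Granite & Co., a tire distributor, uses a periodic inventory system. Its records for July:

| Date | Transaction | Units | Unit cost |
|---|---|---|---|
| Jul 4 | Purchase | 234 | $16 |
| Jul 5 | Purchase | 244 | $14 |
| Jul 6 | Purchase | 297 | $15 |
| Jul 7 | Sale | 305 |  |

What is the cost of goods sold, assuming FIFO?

Jul 7, 305 sold [FIFO — oldest first]: 234 @ $16 + 71 @ $14 = $4,738
Ending inventory: 173 @ $14 + 297 @ $15 = $6,877
Check: goods available $11,615 = COGS $4,738 + ending $6,877

COGS = $4,738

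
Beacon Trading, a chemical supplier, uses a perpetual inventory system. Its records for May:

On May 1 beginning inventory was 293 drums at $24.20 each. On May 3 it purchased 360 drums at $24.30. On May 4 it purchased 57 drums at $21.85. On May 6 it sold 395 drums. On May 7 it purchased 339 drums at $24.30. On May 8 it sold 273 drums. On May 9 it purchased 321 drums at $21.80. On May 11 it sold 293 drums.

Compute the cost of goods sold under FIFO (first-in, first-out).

COGS = $23,183.35

May 6, 395 sold [FIFO — oldest first]: 293 @ $24.20 + 102 @ $24.30 = $9,569.20
May 8, 273 sold [FIFO — oldest first]: 258 @ $24.30 + 15 @ $21.85 = $6,597.15
May 11, 293 sold [FIFO — oldest first]: 42 @ $21.85 + 251 @ $24.30 = $7,017.00
Total COGS = $9,569.20 + $6,597.15 + $7,017.00 = $23,183.35
Ending inventory: 88 @ $24.30 + 321 @ $21.80 = $9,136.20
Check: goods available $32,319.55 = COGS $23,183.35 + ending $9,136.20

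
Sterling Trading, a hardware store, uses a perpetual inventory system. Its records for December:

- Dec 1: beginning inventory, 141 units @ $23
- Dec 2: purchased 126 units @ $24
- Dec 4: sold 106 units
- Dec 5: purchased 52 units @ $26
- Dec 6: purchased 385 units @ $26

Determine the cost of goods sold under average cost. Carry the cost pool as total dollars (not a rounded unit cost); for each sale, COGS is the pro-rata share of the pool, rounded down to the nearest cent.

After Dec 1: 141 on hand, pool $3,243.00 (≈ $23.0000 each)
After Dec 2: 267 on hand, pool $6,267.00 (≈ $23.4719 each)
Dec 4, sell 106: 106/267 × $6,267.00 → $2,488.02
After Dec 5: 213 on hand, pool $5,130.98 (≈ $24.0891 each)
After Dec 6: 598 on hand, pool $15,140.98 (≈ $25.3194 each)
Ending inventory (cost pool remaining) = $15,140.98
Check: goods available $17,629.00 = COGS $2,488.02 + ending $15,140.98

COGS = $2,488.02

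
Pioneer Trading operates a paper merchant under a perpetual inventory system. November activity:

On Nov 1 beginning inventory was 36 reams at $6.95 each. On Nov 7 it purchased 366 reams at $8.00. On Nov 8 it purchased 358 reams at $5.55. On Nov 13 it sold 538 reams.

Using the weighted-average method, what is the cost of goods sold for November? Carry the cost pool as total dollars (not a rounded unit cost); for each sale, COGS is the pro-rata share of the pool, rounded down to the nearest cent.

After Nov 1: 36 on hand, pool $250.20 (≈ $6.9500 each)
After Nov 7: 402 on hand, pool $3,178.20 (≈ $7.9060 each)
After Nov 8: 760 on hand, pool $5,165.10 (≈ $6.7962 each)
Nov 13, sell 538: 538/760 × $5,165.10 → $3,656.34
Ending inventory (cost pool remaining) = $1,508.76
Check: goods available $5,165.10 = COGS $3,656.34 + ending $1,508.76

COGS = $3,656.34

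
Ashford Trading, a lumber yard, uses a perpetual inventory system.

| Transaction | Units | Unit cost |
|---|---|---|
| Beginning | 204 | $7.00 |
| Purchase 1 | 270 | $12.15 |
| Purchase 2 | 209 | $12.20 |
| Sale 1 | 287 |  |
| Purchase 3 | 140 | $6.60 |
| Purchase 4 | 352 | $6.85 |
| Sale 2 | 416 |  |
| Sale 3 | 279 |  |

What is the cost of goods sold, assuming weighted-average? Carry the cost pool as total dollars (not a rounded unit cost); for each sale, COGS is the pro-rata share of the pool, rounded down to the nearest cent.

COGS = $8,953.96

After Beginning: 204 on hand, pool $1,428.00 (≈ $7.0000 each)
After Purchase 1: 474 on hand, pool $4,708.50 (≈ $9.9335 each)
After Purchase 2: 683 on hand, pool $7,258.30 (≈ $10.6271 each)
Sale 1, sell 287: 287/683 × $7,258.30 → $3,049.97
After Purchase 3: 536 on hand, pool $5,132.33 (≈ $9.5752 each)
After Purchase 4: 888 on hand, pool $7,543.53 (≈ $8.4950 each)
Sale 2, sell 416: 416/888 × $7,543.53 → $3,533.90
Sale 3, sell 279: 279/472 × $4,009.63 → $2,370.09
Total COGS = $3,049.97 + $3,533.90 + $2,370.09 = $8,953.96
Ending inventory (cost pool remaining) = $1,639.54
Check: goods available $10,593.50 = COGS $8,953.96 + ending $1,639.54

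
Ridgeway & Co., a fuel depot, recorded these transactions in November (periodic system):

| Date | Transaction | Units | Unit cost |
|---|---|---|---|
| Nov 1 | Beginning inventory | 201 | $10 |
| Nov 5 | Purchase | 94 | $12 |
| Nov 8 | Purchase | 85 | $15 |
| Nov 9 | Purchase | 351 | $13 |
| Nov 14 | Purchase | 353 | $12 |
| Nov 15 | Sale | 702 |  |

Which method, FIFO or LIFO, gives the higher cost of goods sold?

LIFO

FIFO COGS: 201 @ $10 + 94 @ $12 + 85 @ $15 + 322 @ $13 = $8,599
LIFO COGS: 353 @ $12 + 349 @ $13 = $8,773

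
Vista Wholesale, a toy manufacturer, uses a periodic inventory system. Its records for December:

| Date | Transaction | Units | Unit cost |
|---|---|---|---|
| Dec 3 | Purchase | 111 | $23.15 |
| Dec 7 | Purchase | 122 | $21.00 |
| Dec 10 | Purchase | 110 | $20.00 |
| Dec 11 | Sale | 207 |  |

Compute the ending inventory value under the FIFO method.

Ending inventory = $2,746.00

Dec 11, 207 sold [FIFO — oldest first]: 111 @ $23.15 + 96 @ $21.00 = $4,585.65
Ending inventory: 26 @ $21.00 + 110 @ $20.00 = $2,746.00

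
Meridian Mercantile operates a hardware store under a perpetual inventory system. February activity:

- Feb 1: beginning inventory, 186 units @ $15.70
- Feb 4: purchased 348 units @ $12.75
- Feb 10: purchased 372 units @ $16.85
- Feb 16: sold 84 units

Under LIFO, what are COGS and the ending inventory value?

COGS = $1,415.40; ending inventory = $12,210.00

Feb 16, 84 sold [LIFO — newest first]: 84 @ $16.85 = $1,415.40
Ending inventory: 186 @ $15.70 + 348 @ $12.75 + 288 @ $16.85 = $12,210.00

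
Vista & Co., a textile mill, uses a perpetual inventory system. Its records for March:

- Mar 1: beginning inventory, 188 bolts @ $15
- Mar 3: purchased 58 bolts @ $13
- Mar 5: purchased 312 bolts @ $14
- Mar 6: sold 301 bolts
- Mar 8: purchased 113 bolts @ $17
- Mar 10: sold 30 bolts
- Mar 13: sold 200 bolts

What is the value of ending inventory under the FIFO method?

Ending inventory = $2,299

Mar 6, 301 sold [FIFO — oldest first]: 188 @ $15 + 58 @ $13 + 55 @ $14 = $4,344
Mar 10, 30 sold [FIFO — oldest first]: 30 @ $14 = $420
Mar 13, 200 sold [FIFO — oldest first]: 200 @ $14 = $2,800
Total COGS = $4,344 + $420 + $2,800 = $7,564
Ending inventory: 27 @ $14 + 113 @ $17 = $2,299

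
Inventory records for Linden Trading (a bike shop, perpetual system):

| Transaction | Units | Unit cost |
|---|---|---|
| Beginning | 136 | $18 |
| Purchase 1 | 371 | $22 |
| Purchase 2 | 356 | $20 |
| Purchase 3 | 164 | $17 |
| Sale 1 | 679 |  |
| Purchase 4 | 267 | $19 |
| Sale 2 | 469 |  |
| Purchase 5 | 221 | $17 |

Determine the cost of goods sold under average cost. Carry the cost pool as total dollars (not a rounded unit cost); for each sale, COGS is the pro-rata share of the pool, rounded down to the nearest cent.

COGS = $22,736.15

After Beginning: 136 on hand, pool $2,448.00 (≈ $18.0000 each)
After Purchase 1: 507 on hand, pool $10,610.00 (≈ $20.9270 each)
After Purchase 2: 863 on hand, pool $17,730.00 (≈ $20.5446 each)
After Purchase 3: 1027 on hand, pool $20,518.00 (≈ $19.9786 each)
Sale 1, sell 679: 679/1027 × $20,518.00 → $13,565.45
After Purchase 4: 615 on hand, pool $12,025.55 (≈ $19.5537 each)
Sale 2, sell 469: 469/615 × $12,025.55 → $9,170.70
After Purchase 5: 367 on hand, pool $6,611.85 (≈ $18.0159 each)
Total COGS = $13,565.45 + $9,170.70 = $22,736.15
Ending inventory (cost pool remaining) = $6,611.85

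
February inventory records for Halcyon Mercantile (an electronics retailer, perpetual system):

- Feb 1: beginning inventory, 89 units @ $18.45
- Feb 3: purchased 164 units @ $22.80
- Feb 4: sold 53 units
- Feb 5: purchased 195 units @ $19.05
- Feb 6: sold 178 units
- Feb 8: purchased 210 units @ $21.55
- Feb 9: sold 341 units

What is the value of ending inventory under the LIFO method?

Feb 4, 53 sold [LIFO — newest first]: 53 @ $22.80 = $1,208.40
Feb 6, 178 sold [LIFO — newest first]: 178 @ $19.05 = $3,390.90
Feb 9, 341 sold [LIFO — newest first]: 210 @ $21.55 + 17 @ $19.05 + 111 @ $22.80 + 3 @ $18.45 = $7,435.50
Total COGS = $1,208.40 + $3,390.90 + $7,435.50 = $12,034.80
Ending inventory: 86 @ $18.45 = $1,586.70

Ending inventory = $1,586.70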